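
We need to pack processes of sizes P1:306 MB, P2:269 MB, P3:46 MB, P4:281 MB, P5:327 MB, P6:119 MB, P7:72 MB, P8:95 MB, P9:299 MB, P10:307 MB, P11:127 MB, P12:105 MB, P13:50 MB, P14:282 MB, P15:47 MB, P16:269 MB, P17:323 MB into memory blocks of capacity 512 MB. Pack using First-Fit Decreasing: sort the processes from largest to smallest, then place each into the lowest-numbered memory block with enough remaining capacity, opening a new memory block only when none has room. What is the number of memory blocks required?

Sorted descending: 327, 323, 307, 306, 299, 282, 281, 269, 269, 127, 119, 105, 95, 72, 50, 47, 46.
327 MB → memory block 1 (remaining 185 MB)
323 MB → memory block 2 (remaining 189 MB)
307 MB → memory block 3 (remaining 205 MB)
306 MB → memory block 4 (remaining 206 MB)
299 MB → memory block 5 (remaining 213 MB)
282 MB → memory block 6 (remaining 230 MB)
281 MB → memory block 7 (remaining 231 MB)
269 MB → memory block 8 (remaining 243 MB)
269 MB → memory block 9 (remaining 243 MB)
127 MB → memory block 1 (remaining 58 MB)
119 MB → memory block 2 (remaining 70 MB)
105 MB → memory block 3 (remaining 100 MB)
95 MB → memory block 3 (remaining 5 MB)
72 MB → memory block 4 (remaining 134 MB)
50 MB → memory block 1 (remaining 8 MB)
47 MB → memory block 2 (remaining 23 MB)
46 MB → memory block 4 (remaining 88 MB)
Final memory blocks: [327,127,50] [323,119,47] [307,105,95] [306,72,46] [299] [282] [281] [269] [269].

9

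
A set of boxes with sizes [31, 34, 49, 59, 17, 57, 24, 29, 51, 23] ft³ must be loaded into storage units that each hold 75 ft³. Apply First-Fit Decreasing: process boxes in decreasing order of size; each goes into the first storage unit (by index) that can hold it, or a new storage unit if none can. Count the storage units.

Sorted descending: 59, 57, 51, 49, 34, 31, 29, 24, 23, 17.
59 ft³ → storage unit 1 (remaining 16 ft³)
57 ft³ → storage unit 2 (remaining 18 ft³)
51 ft³ → storage unit 3 (remaining 24 ft³)
49 ft³ → storage unit 4 (remaining 26 ft³)
34 ft³ → storage unit 5 (remaining 41 ft³)
31 ft³ → storage unit 5 (remaining 10 ft³)
29 ft³ → storage unit 6 (remaining 46 ft³)
24 ft³ → storage unit 3 (remaining 0 ft³)
23 ft³ → storage unit 4 (remaining 3 ft³)
17 ft³ → storage unit 2 (remaining 1 ft³)

6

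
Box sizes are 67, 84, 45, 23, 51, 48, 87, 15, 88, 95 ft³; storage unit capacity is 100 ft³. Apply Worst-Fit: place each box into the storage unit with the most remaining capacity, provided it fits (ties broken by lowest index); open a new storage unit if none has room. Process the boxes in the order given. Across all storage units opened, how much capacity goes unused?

97

67 ft³ → storage unit 1 (remaining 33 ft³)
84 ft³ → storage unit 2 (remaining 16 ft³)
45 ft³ → storage unit 3 (remaining 55 ft³)
23 ft³ → storage unit 3 (remaining 32 ft³)
51 ft³ → storage unit 4 (remaining 49 ft³)
48 ft³ → storage unit 4 (remaining 1 ft³)
87 ft³ → storage unit 5 (remaining 13 ft³)
15 ft³ → storage unit 1 (remaining 18 ft³)
88 ft³ → storage unit 6 (remaining 12 ft³)
95 ft³ → storage unit 7 (remaining 5 ft³)
7 storage units × 100 ft³ = 700 ft³; used 603 ft³; unused 97 ft³.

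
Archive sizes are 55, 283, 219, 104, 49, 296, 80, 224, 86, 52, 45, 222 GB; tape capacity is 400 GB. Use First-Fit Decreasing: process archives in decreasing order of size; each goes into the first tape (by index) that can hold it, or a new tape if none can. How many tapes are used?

Sorted descending: 296, 283, 224, 222, 219, 104, 86, 80, 55, 52, 49, 45.
Put 296 GB in tape 1; 104 GB remain.
Put 283 GB in tape 2; 117 GB remain.
Put 224 GB in tape 3; 176 GB remain.
Put 222 GB in tape 4; 178 GB remain.
Put 219 GB in tape 5; 181 GB remain.
Put 104 GB in tape 1; 0 GB remain.
Put 86 GB in tape 2; 31 GB remain.
Put 80 GB in tape 3; 96 GB remain.
Put 55 GB in tape 3; 41 GB remain.
Put 52 GB in tape 4; 126 GB remain.
Put 49 GB in tape 4; 77 GB remain.
Put 45 GB in tape 4; 32 GB remain.
Final tapes: [296,104] [283,86] [224,80,55] [222,52,49,45] [219].

5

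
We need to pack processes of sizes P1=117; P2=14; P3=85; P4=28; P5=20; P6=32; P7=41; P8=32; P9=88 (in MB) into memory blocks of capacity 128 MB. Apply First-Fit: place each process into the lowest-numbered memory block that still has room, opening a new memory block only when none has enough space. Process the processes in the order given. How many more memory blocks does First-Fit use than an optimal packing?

First-Fit: [117] [14,85,28] [20,32,41,32] [88] → 4 memory blocks.
Total size 457 MB; any packing needs at least ⌈457/128⌉ = 4 memory blocks.
So 4 is already optimal.

0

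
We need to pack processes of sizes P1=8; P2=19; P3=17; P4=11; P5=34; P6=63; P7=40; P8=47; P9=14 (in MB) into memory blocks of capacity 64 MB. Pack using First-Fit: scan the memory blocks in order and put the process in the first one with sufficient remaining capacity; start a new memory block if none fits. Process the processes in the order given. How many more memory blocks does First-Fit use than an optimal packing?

1

First-Fit: [8,19,17,11] [34,14] [63] [40] [47] → 5 memory blocks.
Total size 253 MB; any packing needs at least ⌈253/64⌉ = 4 memory blocks.
An optimal packing achieves that bound: [63] [47,17] [40,14,8] [34,19,11] → 4 memory blocks.
Excess: 5 − 4 = 1.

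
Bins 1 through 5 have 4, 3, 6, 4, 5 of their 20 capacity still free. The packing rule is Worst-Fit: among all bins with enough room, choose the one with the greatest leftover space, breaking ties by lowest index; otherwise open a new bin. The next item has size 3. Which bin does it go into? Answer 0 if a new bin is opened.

3

Bins with room: bin 1 (4), bin 2 (3), bin 3 (6), bin 4 (4), bin 5 (5).
Most room is bin 3 with 6 free.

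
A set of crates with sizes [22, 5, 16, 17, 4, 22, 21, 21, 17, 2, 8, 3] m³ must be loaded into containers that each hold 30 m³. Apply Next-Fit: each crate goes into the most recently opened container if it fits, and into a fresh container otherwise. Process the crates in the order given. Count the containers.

container 1: place 22 m³, 8 m³ left
container 1: place 5 m³, 3 m³ left
container 2: place 16 m³, 14 m³ left
container 3: place 17 m³, 13 m³ left
container 3: place 4 m³, 9 m³ left
container 4: place 22 m³, 8 m³ left
container 5: place 21 m³, 9 m³ left
container 6: place 21 m³, 9 m³ left
container 7: place 17 m³, 13 m³ left
container 7: place 2 m³, 11 m³ left
container 7: place 8 m³, 3 m³ left
container 7: place 3 m³, 0 m³ left

7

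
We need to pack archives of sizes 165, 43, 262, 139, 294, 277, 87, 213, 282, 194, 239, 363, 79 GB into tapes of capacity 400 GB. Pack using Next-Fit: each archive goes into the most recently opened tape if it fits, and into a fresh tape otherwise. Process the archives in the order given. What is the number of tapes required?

11 tapes

165 GB → tape 1 (remaining 235 GB)
43 GB → tape 1 (remaining 192 GB)
262 GB → tape 2 (remaining 138 GB)
139 GB → tape 3 (remaining 261 GB)
294 GB → tape 4 (remaining 106 GB)
277 GB → tape 5 (remaining 123 GB)
87 GB → tape 5 (remaining 36 GB)
213 GB → tape 6 (remaining 187 GB)
282 GB → tape 7 (remaining 118 GB)
194 GB → tape 8 (remaining 206 GB)
239 GB → tape 9 (remaining 161 GB)
363 GB → tape 10 (remaining 37 GB)
79 GB → tape 11 (remaining 321 GB)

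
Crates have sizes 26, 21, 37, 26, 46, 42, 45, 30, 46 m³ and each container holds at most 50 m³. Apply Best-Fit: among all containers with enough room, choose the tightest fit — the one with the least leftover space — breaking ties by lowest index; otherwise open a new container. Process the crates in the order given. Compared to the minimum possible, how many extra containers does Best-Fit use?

0

Best-Fit: [26,21] [37] [26] [46] [42] [45] [30] [46] → 8 containers.
8 crates exceed 25 m³ (half the capacity), and no two of those can share a container, so at least 8 containers are needed.
So 8 is already optimal.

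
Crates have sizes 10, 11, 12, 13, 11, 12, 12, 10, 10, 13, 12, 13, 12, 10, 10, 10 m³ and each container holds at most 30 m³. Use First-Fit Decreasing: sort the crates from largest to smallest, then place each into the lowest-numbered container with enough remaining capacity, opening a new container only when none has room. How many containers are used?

Sorted descending: 13, 13, 13, 12, 12, 12, 12, 12, 11, 11, 10, 10, 10, 10, 10, 10.
container 1: place 13 m³, 17 m³ left
container 1: place 13 m³, 4 m³ left
container 2: place 13 m³, 17 m³ left
container 2: place 12 m³, 5 m³ left
container 3: place 12 m³, 18 m³ left
container 3: place 12 m³, 6 m³ left
container 4: place 12 m³, 18 m³ left
container 4: place 12 m³, 6 m³ left
container 5: place 11 m³, 19 m³ left
container 5: place 11 m³, 8 m³ left
container 6: place 10 m³, 20 m³ left
container 6: place 10 m³, 10 m³ left
container 6: place 10 m³, 0 m³ left
container 7: place 10 m³, 20 m³ left
container 7: place 10 m³, 10 m³ left
container 7: place 10 m³, 0 m³ left

7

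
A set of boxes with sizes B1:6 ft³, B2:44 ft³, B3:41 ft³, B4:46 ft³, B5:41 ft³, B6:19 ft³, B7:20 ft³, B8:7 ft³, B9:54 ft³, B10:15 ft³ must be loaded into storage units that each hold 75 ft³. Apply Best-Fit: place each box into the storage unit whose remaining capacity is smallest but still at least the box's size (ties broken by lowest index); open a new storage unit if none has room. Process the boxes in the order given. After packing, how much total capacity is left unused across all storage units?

82

storage unit 1: place B1 (6 ft³), 69 ft³ left
storage unit 1: place B2 (44 ft³), 25 ft³ left
storage unit 2: place B3 (41 ft³), 34 ft³ left
storage unit 3: place B4 (46 ft³), 29 ft³ left
storage unit 4: place B5 (41 ft³), 34 ft³ left
storage unit 1: place B6 (19 ft³), 6 ft³ left
storage unit 3: place B7 (20 ft³), 9 ft³ left
storage unit 3: place B8 (7 ft³), 2 ft³ left
storage unit 5: place B9 (54 ft³), 21 ft³ left
storage unit 5: place B10 (15 ft³), 6 ft³ left
5 storage units × 75 ft³ = 375 ft³; used 293 ft³; unused 82 ft³.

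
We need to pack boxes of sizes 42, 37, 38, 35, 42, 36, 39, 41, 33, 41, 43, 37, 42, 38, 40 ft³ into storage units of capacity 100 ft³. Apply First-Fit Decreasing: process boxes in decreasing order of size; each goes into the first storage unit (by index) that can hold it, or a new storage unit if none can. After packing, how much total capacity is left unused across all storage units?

Sorted descending: 43, 42, 42, 42, 41, 41, 40, 39, 38, 38, 37, 37, 36, 35, 33.
Put 43 ft³ in storage unit 1; 57 ft³ remain.
Put 42 ft³ in storage unit 1; 15 ft³ remain.
Put 42 ft³ in storage unit 2; 58 ft³ remain.
Put 42 ft³ in storage unit 2; 16 ft³ remain.
Put 41 ft³ in storage unit 3; 59 ft³ remain.
Put 41 ft³ in storage unit 3; 18 ft³ remain.
Put 40 ft³ in storage unit 4; 60 ft³ remain.
Put 39 ft³ in storage unit 4; 21 ft³ remain.
Put 38 ft³ in storage unit 5; 62 ft³ remain.
Put 38 ft³ in storage unit 5; 24 ft³ remain.
Put 37 ft³ in storage unit 6; 63 ft³ remain.
Put 37 ft³ in storage unit 6; 26 ft³ remain.
Put 36 ft³ in storage unit 7; 64 ft³ remain.
Put 35 ft³ in storage unit 7; 29 ft³ remain.
Put 33 ft³ in storage unit 8; 67 ft³ remain.
8 storage units × 100 ft³ = 800 ft³; used 584 ft³; unused 216 ft³.

216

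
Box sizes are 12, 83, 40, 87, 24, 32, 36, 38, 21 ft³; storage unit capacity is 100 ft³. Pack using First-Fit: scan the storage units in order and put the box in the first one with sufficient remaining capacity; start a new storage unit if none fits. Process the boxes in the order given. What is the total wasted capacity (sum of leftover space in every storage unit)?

27

Put 12 ft³ in storage unit 1; 88 ft³ remain.
Put 83 ft³ in storage unit 1; 5 ft³ remain.
Put 40 ft³ in storage unit 2; 60 ft³ remain.
Put 87 ft³ in storage unit 3; 13 ft³ remain.
Put 24 ft³ in storage unit 2; 36 ft³ remain.
Put 32 ft³ in storage unit 2; 4 ft³ remain.
Put 36 ft³ in storage unit 4; 64 ft³ remain.
Put 38 ft³ in storage unit 4; 26 ft³ remain.
Put 21 ft³ in storage unit 4; 5 ft³ remain.
4 storage units × 100 ft³ = 400 ft³; used 373 ft³; unused 27 ft³.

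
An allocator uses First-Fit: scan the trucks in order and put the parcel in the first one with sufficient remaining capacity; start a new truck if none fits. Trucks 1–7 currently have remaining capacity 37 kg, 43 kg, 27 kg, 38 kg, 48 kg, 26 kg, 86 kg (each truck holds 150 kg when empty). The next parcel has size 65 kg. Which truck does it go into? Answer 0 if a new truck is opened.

7

Trucks with room: truck 7 (86 kg).
The first with room is truck 7.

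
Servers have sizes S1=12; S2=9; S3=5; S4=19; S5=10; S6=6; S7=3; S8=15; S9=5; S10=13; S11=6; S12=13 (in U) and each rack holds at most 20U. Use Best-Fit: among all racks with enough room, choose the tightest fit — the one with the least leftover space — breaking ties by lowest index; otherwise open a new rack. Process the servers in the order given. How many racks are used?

rack 1: place S1 (12U), 8U left
rack 2: place S2 (9U), 11U left
rack 1: place S3 (5U), 3U left
rack 3: place S4 (19U), 1U left
rack 2: place S5 (10U), 1U left
rack 4: place S6 (6U), 14U left
rack 1: place S7 (3U), 0U left
rack 5: place S8 (15U), 5U left
rack 5: place S9 (5U), 0U left
rack 4: place S10 (13U), 1U left
rack 6: place S11 (6U), 14U left
rack 6: place S12 (13U), 1U left
Final racks: [12,5,3] [9,10] [19] [6,13] [15,5] [6,13].

6 racks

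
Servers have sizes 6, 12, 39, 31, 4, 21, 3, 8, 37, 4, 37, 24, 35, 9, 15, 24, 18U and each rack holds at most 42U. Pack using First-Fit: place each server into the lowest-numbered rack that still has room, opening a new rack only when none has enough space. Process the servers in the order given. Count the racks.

9 racks

6U → rack 1 (remaining 36U)
12U → rack 1 (remaining 24U)
39U → rack 2 (remaining 3U)
31U → rack 3 (remaining 11U)
4U → rack 1 (remaining 20U)
21U → rack 4 (remaining 21U)
3U → rack 1 (remaining 17U)
8U → rack 1 (remaining 9U)
37U → rack 5 (remaining 5U)
4U → rack 1 (remaining 5U)
37U → rack 6 (remaining 5U)
24U → rack 7 (remaining 18U)
35U → rack 8 (remaining 7U)
9U → rack 3 (remaining 2U)
15U → rack 4 (remaining 6U)
24U → rack 9 (remaining 18U)
18U → rack 7 (remaining 0U)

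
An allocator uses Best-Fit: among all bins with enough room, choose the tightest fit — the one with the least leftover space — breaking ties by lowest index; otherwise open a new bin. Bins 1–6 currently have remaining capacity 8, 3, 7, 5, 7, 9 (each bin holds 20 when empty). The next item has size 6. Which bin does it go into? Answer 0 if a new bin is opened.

Bins with room: bin 1 (8), bin 3 (7), bin 5 (7), bin 6 (9).
Tightest fit is bin 3 with 7 free.

3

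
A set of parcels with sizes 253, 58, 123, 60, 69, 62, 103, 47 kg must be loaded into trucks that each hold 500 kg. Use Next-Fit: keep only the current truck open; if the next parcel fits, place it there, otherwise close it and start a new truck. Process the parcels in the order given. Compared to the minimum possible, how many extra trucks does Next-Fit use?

Next-Fit: [253,58,123,60] [69,62,103,47] → 2 trucks.
Total size 775 kg; any packing needs at least ⌈775/500⌉ = 2 trucks.
So 2 is already optimal.

0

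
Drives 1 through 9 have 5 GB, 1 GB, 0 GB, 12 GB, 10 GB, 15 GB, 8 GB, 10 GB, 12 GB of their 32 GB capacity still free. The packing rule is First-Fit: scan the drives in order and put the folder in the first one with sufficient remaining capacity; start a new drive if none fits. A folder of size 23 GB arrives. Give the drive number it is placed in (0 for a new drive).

No drive has ≥ 23 GB free, so a new drive is opened.

0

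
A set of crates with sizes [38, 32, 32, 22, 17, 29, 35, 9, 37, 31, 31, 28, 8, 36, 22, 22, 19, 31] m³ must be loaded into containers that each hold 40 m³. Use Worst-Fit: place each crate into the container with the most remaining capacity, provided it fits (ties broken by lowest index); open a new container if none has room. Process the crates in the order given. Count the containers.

container 1: place 38 m³, 2 m³ left
container 2: place 32 m³, 8 m³ left
container 3: place 32 m³, 8 m³ left
container 4: place 22 m³, 18 m³ left
container 4: place 17 m³, 1 m³ left
container 5: place 29 m³, 11 m³ left
container 6: place 35 m³, 5 m³ left
container 5: place 9 m³, 2 m³ left
container 7: place 37 m³, 3 m³ left
container 8: place 31 m³, 9 m³ left
container 9: place 31 m³, 9 m³ left
container 10: place 28 m³, 12 m³ left
container 10: place 8 m³, 4 m³ left
container 11: place 36 m³, 4 m³ left
container 12: place 22 m³, 18 m³ left
container 13: place 22 m³, 18 m³ left
container 14: place 19 m³, 21 m³ left
container 15: place 31 m³, 9 m³ left
Final containers: [38] [32] [32] [22,17] [29,9] [35] [37] [31] [31] [28,8] [36] [22] [22] [19] [31].

15 containers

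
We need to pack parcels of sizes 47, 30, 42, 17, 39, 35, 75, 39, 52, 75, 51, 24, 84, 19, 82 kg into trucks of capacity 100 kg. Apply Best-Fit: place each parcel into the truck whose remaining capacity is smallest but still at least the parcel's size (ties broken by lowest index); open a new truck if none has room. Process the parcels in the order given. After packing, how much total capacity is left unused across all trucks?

truck 1: place 47 kg, 53 kg left
truck 1: place 30 kg, 23 kg left
truck 2: place 42 kg, 58 kg left
truck 1: place 17 kg, 6 kg left
truck 2: place 39 kg, 19 kg left
truck 3: place 35 kg, 65 kg left
truck 4: place 75 kg, 25 kg left
truck 3: place 39 kg, 26 kg left
truck 5: place 52 kg, 48 kg left
truck 6: place 75 kg, 25 kg left
truck 7: place 51 kg, 49 kg left
truck 4: place 24 kg, 1 kg left
truck 8: place 84 kg, 16 kg left
truck 2: place 19 kg, 0 kg left
truck 9: place 82 kg, 18 kg left
9 trucks × 100 kg = 900 kg; used 711 kg; unused 189 kg.

189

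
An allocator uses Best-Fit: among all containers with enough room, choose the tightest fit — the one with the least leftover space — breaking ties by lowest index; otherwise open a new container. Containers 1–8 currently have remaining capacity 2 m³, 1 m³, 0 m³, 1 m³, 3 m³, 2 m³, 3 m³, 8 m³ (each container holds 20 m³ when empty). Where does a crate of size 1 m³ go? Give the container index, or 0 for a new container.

Containers with room: container 1 (2 m³), container 2 (1 m³), container 4 (1 m³), container 5 (3 m³), container 6 (2 m³), container 7 (3 m³), container 8 (8 m³).
Tightest fit is container 2 with 1 m³ free.

2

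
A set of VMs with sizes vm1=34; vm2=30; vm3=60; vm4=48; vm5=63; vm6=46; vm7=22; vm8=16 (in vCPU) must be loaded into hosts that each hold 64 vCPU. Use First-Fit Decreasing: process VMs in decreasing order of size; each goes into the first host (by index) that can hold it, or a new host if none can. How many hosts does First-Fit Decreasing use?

6 hosts

Sorted descending: 63, 60, 48, 46, 34, 30, 22, 16.
63 vCPU → host 1 (remaining 1 vCPU)
60 vCPU → host 2 (remaining 4 vCPU)
48 vCPU → host 3 (remaining 16 vCPU)
46 vCPU → host 4 (remaining 18 vCPU)
34 vCPU → host 5 (remaining 30 vCPU)
30 vCPU → host 5 (remaining 0 vCPU)
22 vCPU → host 6 (remaining 42 vCPU)
16 vCPU → host 3 (remaining 0 vCPU)
Final hosts: [63] [60] [48,16] [46] [34,30] [22].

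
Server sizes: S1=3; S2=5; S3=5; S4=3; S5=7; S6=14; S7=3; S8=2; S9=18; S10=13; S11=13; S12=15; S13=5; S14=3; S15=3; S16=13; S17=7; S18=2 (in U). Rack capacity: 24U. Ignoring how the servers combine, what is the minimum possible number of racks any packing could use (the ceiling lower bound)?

6

Total size = 3 + 5 + 5 + 3 + 7 + 14 + 3 + 2 + 18 + 13 + 13 + 15 + 5 + 3 + 3 + 13 + 7 + 2 = 134U.
⌈134 / 24⌉ = 6.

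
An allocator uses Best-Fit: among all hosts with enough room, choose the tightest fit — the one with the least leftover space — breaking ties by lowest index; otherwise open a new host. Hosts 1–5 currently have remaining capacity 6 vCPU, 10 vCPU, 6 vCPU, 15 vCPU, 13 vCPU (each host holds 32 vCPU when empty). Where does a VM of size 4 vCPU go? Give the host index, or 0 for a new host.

Hosts with room: host 1 (6 vCPU), host 2 (10 vCPU), host 3 (6 vCPU), host 4 (15 vCPU), host 5 (13 vCPU).
Tightest fit is host 1 with 6 vCPU free.

1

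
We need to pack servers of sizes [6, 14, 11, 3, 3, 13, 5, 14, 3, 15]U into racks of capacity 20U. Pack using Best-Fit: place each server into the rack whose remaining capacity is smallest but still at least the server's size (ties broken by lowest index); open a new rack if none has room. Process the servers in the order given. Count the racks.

Put 6U in rack 1; 14U remain.
Put 14U in rack 1; 0U remain.
Put 11U in rack 2; 9U remain.
Put 3U in rack 2; 6U remain.
Put 3U in rack 2; 3U remain.
Put 13U in rack 3; 7U remain.
Put 5U in rack 3; 2U remain.
Put 14U in rack 4; 6U remain.
Put 3U in rack 2; 0U remain.
Put 15U in rack 5; 5U remain.

5 racks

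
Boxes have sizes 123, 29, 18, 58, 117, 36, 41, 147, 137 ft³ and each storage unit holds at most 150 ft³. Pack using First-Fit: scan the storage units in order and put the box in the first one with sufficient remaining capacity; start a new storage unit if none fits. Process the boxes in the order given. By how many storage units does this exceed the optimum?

1

First-Fit: [123,18] [29,58,36] [117] [41] [147] [137] → 6 storage units.
Total size 706 ft³; any packing needs at least ⌈706/150⌉ = 5 storage units.
An optimal packing achieves that bound: [147] [137] [123,18] [117,29] [58,41,36] → 5 storage units.
Excess: 6 − 5 = 1.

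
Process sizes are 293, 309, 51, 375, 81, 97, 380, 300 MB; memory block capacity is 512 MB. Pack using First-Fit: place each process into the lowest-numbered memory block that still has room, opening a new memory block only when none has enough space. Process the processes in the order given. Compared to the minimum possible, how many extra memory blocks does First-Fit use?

First-Fit: [293,51,81] [309,97] [375] [380] [300] → 5 memory blocks.
5 processes exceed 256 MB (half the capacity), and no two of those can share a memory block, so at least 5 memory blocks are needed.
So 5 is already optimal.

0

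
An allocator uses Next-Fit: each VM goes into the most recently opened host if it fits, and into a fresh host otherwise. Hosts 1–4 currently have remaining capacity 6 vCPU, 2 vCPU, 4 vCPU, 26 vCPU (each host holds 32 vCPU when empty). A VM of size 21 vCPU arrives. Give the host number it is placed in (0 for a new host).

Next-Fit only looks at host 4, which has 26 vCPU free.
21 vCPU fits there.

4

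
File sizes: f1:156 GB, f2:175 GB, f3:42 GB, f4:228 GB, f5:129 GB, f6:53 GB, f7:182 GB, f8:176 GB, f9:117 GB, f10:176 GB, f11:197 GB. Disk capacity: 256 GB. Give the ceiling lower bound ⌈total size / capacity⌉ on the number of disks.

7

Total size = 156 + 175 + 42 + 228 + 129 + 53 + 182 + 176 + 117 + 176 + 197 = 1631 GB.
⌈1631 / 256⌉ = 7.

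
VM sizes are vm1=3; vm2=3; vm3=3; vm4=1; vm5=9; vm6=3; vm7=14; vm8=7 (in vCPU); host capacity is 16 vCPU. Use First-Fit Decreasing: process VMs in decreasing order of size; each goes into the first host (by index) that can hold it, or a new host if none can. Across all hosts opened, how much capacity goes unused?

Sorted descending: 14, 9, 7, 3, 3, 3, 3, 1.
14 vCPU → host 1 (remaining 2 vCPU)
9 vCPU → host 2 (remaining 7 vCPU)
7 vCPU → host 2 (remaining 0 vCPU)
3 vCPU → host 3 (remaining 13 vCPU)
3 vCPU → host 3 (remaining 10 vCPU)
3 vCPU → host 3 (remaining 7 vCPU)
3 vCPU → host 3 (remaining 4 vCPU)
1 vCPU → host 1 (remaining 1 vCPU)
3 hosts × 16 vCPU = 48 vCPU; used 43 vCPU; unused 5 vCPU.

5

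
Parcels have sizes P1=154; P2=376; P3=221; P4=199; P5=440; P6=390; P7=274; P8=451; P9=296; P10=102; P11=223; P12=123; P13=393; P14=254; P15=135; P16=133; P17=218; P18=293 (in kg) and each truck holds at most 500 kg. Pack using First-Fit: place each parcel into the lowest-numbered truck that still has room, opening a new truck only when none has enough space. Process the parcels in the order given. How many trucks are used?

11 trucks

truck 1: place P1 (154 kg), 346 kg left
truck 2: place P2 (376 kg), 124 kg left
truck 1: place P3 (221 kg), 125 kg left
truck 3: place P4 (199 kg), 301 kg left
truck 4: place P5 (440 kg), 60 kg left
truck 5: place P6 (390 kg), 110 kg left
truck 3: place P7 (274 kg), 27 kg left
truck 6: place P8 (451 kg), 49 kg left
truck 7: place P9 (296 kg), 204 kg left
truck 1: place P10 (102 kg), 23 kg left
truck 8: place P11 (223 kg), 277 kg left
truck 2: place P12 (123 kg), 1 kg left
truck 9: place P13 (393 kg), 107 kg left
truck 8: place P14 (254 kg), 23 kg left
truck 7: place P15 (135 kg), 69 kg left
truck 10: place P16 (133 kg), 367 kg left
truck 10: place P17 (218 kg), 149 kg left
truck 11: place P18 (293 kg), 207 kg left
Final trucks: [154,221,102] [376,123] [199,274] [440] [390] [451] [296,135] [223,254] [393] [133,218] [293].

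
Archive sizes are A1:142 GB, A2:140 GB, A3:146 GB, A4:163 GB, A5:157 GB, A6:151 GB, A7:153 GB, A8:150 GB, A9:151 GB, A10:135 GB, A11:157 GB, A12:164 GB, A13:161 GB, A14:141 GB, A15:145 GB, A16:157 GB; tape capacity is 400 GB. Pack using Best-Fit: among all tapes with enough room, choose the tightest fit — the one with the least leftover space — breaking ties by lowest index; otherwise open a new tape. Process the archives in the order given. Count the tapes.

8

A1 (142 GB) → tape 1 (remaining 258 GB)
A2 (140 GB) → tape 1 (remaining 118 GB)
A3 (146 GB) → tape 2 (remaining 254 GB)
A4 (163 GB) → tape 2 (remaining 91 GB)
A5 (157 GB) → tape 3 (remaining 243 GB)
A6 (151 GB) → tape 3 (remaining 92 GB)
A7 (153 GB) → tape 4 (remaining 247 GB)
A8 (150 GB) → tape 4 (remaining 97 GB)
A9 (151 GB) → tape 5 (remaining 249 GB)
A10 (135 GB) → tape 5 (remaining 114 GB)
A11 (157 GB) → tape 6 (remaining 243 GB)
A12 (164 GB) → tape 6 (remaining 79 GB)
A13 (161 GB) → tape 7 (remaining 239 GB)
A14 (141 GB) → tape 7 (remaining 98 GB)
A15 (145 GB) → tape 8 (remaining 255 GB)
A16 (157 GB) → tape 8 (remaining 98 GB)
Final tapes: [142,140] [146,163] [157,151] [153,150] [151,135] [157,164] [161,141] [145,157].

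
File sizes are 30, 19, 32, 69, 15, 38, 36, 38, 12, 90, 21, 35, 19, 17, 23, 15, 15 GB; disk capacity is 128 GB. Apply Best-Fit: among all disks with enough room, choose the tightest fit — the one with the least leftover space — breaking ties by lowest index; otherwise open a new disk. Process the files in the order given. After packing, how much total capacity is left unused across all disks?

116

Put 30 GB in disk 1; 98 GB remain.
Put 19 GB in disk 1; 79 GB remain.
Put 32 GB in disk 1; 47 GB remain.
Put 69 GB in disk 2; 59 GB remain.
Put 15 GB in disk 1; 32 GB remain.
Put 38 GB in disk 2; 21 GB remain.
Put 36 GB in disk 3; 92 GB remain.
Put 38 GB in disk 3; 54 GB remain.
Put 12 GB in disk 2; 9 GB remain.
Put 90 GB in disk 4; 38 GB remain.
Put 21 GB in disk 1; 11 GB remain.
Put 35 GB in disk 4; 3 GB remain.
Put 19 GB in disk 3; 35 GB remain.
Put 17 GB in disk 3; 18 GB remain.
Put 23 GB in disk 5; 105 GB remain.
Put 15 GB in disk 3; 3 GB remain.
Put 15 GB in disk 5; 90 GB remain.
5 disks × 128 GB = 640 GB; used 524 GB; unused 116 GB.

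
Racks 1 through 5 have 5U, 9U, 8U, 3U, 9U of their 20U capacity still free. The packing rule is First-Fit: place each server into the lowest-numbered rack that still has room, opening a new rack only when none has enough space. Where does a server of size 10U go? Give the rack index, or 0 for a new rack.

0

No rack has ≥ 10U free, so a new rack is opened.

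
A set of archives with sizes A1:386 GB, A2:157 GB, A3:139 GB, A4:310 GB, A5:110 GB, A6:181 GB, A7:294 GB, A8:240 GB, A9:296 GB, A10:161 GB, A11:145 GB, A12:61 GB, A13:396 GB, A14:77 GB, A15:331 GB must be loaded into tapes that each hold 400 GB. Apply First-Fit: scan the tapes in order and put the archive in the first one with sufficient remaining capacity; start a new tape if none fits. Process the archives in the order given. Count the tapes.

tape 1: place A1 (386 GB), 14 GB left
tape 2: place A2 (157 GB), 243 GB left
tape 2: place A3 (139 GB), 104 GB left
tape 3: place A4 (310 GB), 90 GB left
tape 4: place A5 (110 GB), 290 GB left
tape 4: place A6 (181 GB), 109 GB left
tape 5: place A7 (294 GB), 106 GB left
tape 6: place A8 (240 GB), 160 GB left
tape 7: place A9 (296 GB), 104 GB left
tape 8: place A10 (161 GB), 239 GB left
tape 6: place A11 (145 GB), 15 GB left
tape 2: place A12 (61 GB), 43 GB left
tape 9: place A13 (396 GB), 4 GB left
tape 3: place A14 (77 GB), 13 GB left
tape 10: place A15 (331 GB), 69 GB left

10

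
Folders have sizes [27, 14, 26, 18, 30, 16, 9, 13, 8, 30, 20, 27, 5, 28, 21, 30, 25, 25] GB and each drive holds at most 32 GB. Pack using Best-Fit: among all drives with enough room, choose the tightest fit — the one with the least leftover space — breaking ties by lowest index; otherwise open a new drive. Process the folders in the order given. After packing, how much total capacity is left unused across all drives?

76

drive 1: place 27 GB, 5 GB left
drive 2: place 14 GB, 18 GB left
drive 3: place 26 GB, 6 GB left
drive 2: place 18 GB, 0 GB left
drive 4: place 30 GB, 2 GB left
drive 5: place 16 GB, 16 GB left
drive 5: place 9 GB, 7 GB left
drive 6: place 13 GB, 19 GB left
drive 6: place 8 GB, 11 GB left
drive 7: place 30 GB, 2 GB left
drive 8: place 20 GB, 12 GB left
drive 9: place 27 GB, 5 GB left
drive 1: place 5 GB, 0 GB left
drive 10: place 28 GB, 4 GB left
drive 11: place 21 GB, 11 GB left
drive 12: place 30 GB, 2 GB left
drive 13: place 25 GB, 7 GB left
drive 14: place 25 GB, 7 GB left
14 drives × 32 GB = 448 GB; used 372 GB; unused 76 GB.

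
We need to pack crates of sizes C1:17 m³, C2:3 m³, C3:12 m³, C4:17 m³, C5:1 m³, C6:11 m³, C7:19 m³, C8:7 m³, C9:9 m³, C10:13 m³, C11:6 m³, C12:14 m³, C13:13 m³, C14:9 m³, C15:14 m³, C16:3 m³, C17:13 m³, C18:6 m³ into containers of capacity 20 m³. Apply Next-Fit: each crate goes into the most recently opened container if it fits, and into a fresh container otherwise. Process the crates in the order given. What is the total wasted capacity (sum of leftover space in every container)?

53

Put C1 (17 m³) in container 1; 3 m³ remain.
Put C2 (3 m³) in container 1; 0 m³ remain.
Put C3 (12 m³) in container 2; 8 m³ remain.
Put C4 (17 m³) in container 3; 3 m³ remain.
Put C5 (1 m³) in container 3; 2 m³ remain.
Put C6 (11 m³) in container 4; 9 m³ remain.
Put C7 (19 m³) in container 5; 1 m³ remain.
Put C8 (7 m³) in container 6; 13 m³ remain.
Put C9 (9 m³) in container 6; 4 m³ remain.
Put C10 (13 m³) in container 7; 7 m³ remain.
Put C11 (6 m³) in container 7; 1 m³ remain.
Put C12 (14 m³) in container 8; 6 m³ remain.
Put C13 (13 m³) in container 9; 7 m³ remain.
Put C14 (9 m³) in container 10; 11 m³ remain.
Put C15 (14 m³) in container 11; 6 m³ remain.
Put C16 (3 m³) in container 11; 3 m³ remain.
Put C17 (13 m³) in container 12; 7 m³ remain.
Put C18 (6 m³) in container 12; 1 m³ remain.
12 containers × 20 m³ = 240 m³; used 187 m³; unused 53 m³.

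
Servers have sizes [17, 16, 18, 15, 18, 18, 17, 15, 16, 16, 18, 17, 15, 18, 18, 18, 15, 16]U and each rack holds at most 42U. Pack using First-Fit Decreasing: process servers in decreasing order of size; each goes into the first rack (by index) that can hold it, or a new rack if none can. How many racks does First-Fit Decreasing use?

9

Sorted descending: 18, 18, 18, 18, 18, 18, 18, 17, 17, 17, 16, 16, 16, 16, 15, 15, 15, 15.
18U → rack 1 (remaining 24U)
18U → rack 1 (remaining 6U)
18U → rack 2 (remaining 24U)
18U → rack 2 (remaining 6U)
18U → rack 3 (remaining 24U)
18U → rack 3 (remaining 6U)
18U → rack 4 (remaining 24U)
17U → rack 4 (remaining 7U)
17U → rack 5 (remaining 25U)
17U → rack 5 (remaining 8U)
16U → rack 6 (remaining 26U)
16U → rack 6 (remaining 10U)
16U → rack 7 (remaining 26U)
16U → rack 7 (remaining 10U)
15U → rack 8 (remaining 27U)
15U → rack 8 (remaining 12U)
15U → rack 9 (remaining 27U)
15U → rack 9 (remaining 12U)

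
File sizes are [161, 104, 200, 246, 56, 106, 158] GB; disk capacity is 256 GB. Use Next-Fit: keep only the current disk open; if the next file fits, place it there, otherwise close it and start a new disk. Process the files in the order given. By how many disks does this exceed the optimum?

1

Next-Fit: [161] [104] [200] [246] [56,106] [158] → 6 disks.
Total size 1031 GB; any packing needs at least ⌈1031/256⌉ = 5 disks.
An optimal packing achieves that bound: [246] [200,56] [161] [158] [106,104] → 5 disks.
Excess: 6 − 5 = 1.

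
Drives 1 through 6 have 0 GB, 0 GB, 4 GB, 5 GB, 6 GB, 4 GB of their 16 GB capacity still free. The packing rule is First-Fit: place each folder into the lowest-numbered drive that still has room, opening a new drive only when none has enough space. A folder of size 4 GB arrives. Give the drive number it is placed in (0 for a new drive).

3

Drives with room: drive 3 (4 GB), drive 4 (5 GB), drive 5 (6 GB), drive 6 (4 GB).
The first with room is drive 3.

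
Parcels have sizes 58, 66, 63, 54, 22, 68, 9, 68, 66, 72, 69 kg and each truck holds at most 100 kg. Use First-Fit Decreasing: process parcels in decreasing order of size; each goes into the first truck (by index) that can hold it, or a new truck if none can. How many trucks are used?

9

Sorted descending: 72, 69, 68, 68, 66, 66, 63, 58, 54, 22, 9.
Put 72 kg in truck 1; 28 kg remain.
Put 69 kg in truck 2; 31 kg remain.
Put 68 kg in truck 3; 32 kg remain.
Put 68 kg in truck 4; 32 kg remain.
Put 66 kg in truck 5; 34 kg remain.
Put 66 kg in truck 6; 34 kg remain.
Put 63 kg in truck 7; 37 kg remain.
Put 58 kg in truck 8; 42 kg remain.
Put 54 kg in truck 9; 46 kg remain.
Put 22 kg in truck 1; 6 kg remain.
Put 9 kg in truck 2; 22 kg remain.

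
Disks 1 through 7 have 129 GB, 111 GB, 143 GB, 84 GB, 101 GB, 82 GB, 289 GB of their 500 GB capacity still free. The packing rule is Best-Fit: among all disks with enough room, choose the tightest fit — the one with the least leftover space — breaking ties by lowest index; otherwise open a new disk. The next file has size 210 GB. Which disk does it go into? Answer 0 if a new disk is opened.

Disks with room: disk 7 (289 GB).
Tightest fit is disk 7 with 289 GB free.

7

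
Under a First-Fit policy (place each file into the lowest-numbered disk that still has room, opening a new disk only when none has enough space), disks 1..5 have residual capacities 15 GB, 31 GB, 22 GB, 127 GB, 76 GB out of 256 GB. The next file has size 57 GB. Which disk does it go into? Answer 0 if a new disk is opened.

4

Disks with room: disk 4 (127 GB), disk 5 (76 GB).
The first with room is disk 4.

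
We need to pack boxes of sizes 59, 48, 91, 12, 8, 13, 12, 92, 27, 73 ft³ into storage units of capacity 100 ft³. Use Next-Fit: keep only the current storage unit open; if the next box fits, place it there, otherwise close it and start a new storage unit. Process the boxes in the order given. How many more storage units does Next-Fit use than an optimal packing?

Next-Fit: [59] [48] [91] [12,8,13,12] [92] [27,73] → 6 storage units.
Total size 435 ft³; any packing needs at least ⌈435/100⌉ = 5 storage units.
An optimal packing achieves that bound: [92,8] [91] [73,27] [59,13,12,12] [48] → 5 storage units.
Excess: 6 − 5 = 1.

1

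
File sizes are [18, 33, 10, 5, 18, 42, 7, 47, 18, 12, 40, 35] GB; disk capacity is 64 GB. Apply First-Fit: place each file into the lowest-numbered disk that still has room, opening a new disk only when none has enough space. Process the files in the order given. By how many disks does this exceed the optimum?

First-Fit: [18,33,10] [5,18,7,18,12] [42] [47] [40] [35] → 6 disks.
Total size 285 GB; any packing needs at least ⌈285/64⌉ = 5 disks.
An optimal packing achieves that bound: [47,12,5] [42,18] [40,18] [35,18,10] [33,7] → 5 disks.
Excess: 6 − 5 = 1.

1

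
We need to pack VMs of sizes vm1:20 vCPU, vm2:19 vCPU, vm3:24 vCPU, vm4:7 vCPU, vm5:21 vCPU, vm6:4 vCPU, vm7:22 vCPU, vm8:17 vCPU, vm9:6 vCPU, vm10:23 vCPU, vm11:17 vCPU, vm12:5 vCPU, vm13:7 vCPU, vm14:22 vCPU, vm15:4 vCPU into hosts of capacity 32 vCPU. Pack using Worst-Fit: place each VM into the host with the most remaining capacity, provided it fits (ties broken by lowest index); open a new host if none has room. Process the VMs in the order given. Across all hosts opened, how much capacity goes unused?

70

Put vm1 (20 vCPU) in host 1; 12 vCPU remain.
Put vm2 (19 vCPU) in host 2; 13 vCPU remain.
Put vm3 (24 vCPU) in host 3; 8 vCPU remain.
Put vm4 (7 vCPU) in host 2; 6 vCPU remain.
Put vm5 (21 vCPU) in host 4; 11 vCPU remain.
Put vm6 (4 vCPU) in host 1; 8 vCPU remain.
Put vm7 (22 vCPU) in host 5; 10 vCPU remain.
Put vm8 (17 vCPU) in host 6; 15 vCPU remain.
Put vm9 (6 vCPU) in host 6; 9 vCPU remain.
Put vm10 (23 vCPU) in host 7; 9 vCPU remain.
Put vm11 (17 vCPU) in host 8; 15 vCPU remain.
Put vm12 (5 vCPU) in host 8; 10 vCPU remain.
Put vm13 (7 vCPU) in host 4; 4 vCPU remain.
Put vm14 (22 vCPU) in host 9; 10 vCPU remain.
Put vm15 (4 vCPU) in host 5; 6 vCPU remain.
9 hosts × 32 vCPU = 288 vCPU; used 218 vCPU; unused 70 vCPU.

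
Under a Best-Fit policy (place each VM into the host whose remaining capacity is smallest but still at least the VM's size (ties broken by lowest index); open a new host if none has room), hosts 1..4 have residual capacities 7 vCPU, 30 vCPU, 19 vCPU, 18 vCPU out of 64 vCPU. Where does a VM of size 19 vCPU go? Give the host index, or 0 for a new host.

3

Hosts with room: host 2 (30 vCPU), host 3 (19 vCPU).
Tightest fit is host 3 with 19 vCPU free.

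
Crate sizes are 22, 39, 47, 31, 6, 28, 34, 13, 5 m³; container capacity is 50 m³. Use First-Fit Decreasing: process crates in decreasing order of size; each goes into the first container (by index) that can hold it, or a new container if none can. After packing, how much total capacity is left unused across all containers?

25

Sorted descending: 47, 39, 34, 31, 28, 22, 13, 6, 5.
container 1: place 47 m³, 3 m³ left
container 2: place 39 m³, 11 m³ left
container 3: place 34 m³, 16 m³ left
container 4: place 31 m³, 19 m³ left
container 5: place 28 m³, 22 m³ left
container 5: place 22 m³, 0 m³ left
container 3: place 13 m³, 3 m³ left
container 2: place 6 m³, 5 m³ left
container 2: place 5 m³, 0 m³ left
5 containers × 50 m³ = 250 m³; used 225 m³; unused 25 m³.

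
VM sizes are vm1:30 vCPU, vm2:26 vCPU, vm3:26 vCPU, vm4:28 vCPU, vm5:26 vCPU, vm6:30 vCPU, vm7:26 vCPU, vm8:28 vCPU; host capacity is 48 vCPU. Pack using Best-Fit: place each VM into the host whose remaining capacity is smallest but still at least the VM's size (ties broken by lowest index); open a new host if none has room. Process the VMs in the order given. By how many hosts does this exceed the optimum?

Best-Fit: [30] [26] [26] [28] [26] [30] [26] [28] → 8 hosts.
8 VMs exceed 24 vCPU (half the capacity), and no two of those can share a host, so at least 8 hosts are needed.
So 8 is already optimal.

0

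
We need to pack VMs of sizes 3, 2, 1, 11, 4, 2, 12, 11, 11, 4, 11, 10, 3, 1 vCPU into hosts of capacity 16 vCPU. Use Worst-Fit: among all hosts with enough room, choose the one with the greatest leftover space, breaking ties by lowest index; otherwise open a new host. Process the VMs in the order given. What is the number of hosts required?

host 1: place 3 vCPU, 13 vCPU left
host 1: place 2 vCPU, 11 vCPU left
host 1: place 1 vCPU, 10 vCPU left
host 2: place 11 vCPU, 5 vCPU left
host 1: place 4 vCPU, 6 vCPU left
host 1: place 2 vCPU, 4 vCPU left
host 3: place 12 vCPU, 4 vCPU left
host 4: place 11 vCPU, 5 vCPU left
host 5: place 11 vCPU, 5 vCPU left
host 2: place 4 vCPU, 1 vCPU left
host 6: place 11 vCPU, 5 vCPU left
host 7: place 10 vCPU, 6 vCPU left
host 7: place 3 vCPU, 3 vCPU left
host 4: place 1 vCPU, 4 vCPU left

7 hosts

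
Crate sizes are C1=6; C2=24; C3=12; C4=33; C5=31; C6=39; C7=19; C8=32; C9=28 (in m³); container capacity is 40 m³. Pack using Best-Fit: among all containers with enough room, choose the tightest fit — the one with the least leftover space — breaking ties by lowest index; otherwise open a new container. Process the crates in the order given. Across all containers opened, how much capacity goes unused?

56

Put C1 (6 m³) in container 1; 34 m³ remain.
Put C2 (24 m³) in container 1; 10 m³ remain.
Put C3 (12 m³) in container 2; 28 m³ remain.
Put C4 (33 m³) in container 3; 7 m³ remain.
Put C5 (31 m³) in container 4; 9 m³ remain.
Put C6 (39 m³) in container 5; 1 m³ remain.
Put C7 (19 m³) in container 2; 9 m³ remain.
Put C8 (32 m³) in container 6; 8 m³ remain.
Put C9 (28 m³) in container 7; 12 m³ remain.
7 containers × 40 m³ = 280 m³; used 224 m³; unused 56 m³.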